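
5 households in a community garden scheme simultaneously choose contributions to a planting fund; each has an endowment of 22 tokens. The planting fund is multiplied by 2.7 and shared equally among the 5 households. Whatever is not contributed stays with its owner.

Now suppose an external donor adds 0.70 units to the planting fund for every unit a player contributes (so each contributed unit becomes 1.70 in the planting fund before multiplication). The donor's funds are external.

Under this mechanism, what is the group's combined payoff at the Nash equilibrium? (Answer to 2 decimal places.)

With the mechanism, a contributed unit returns 2.7 × 1.70 / 5 = 0.9180 per unit of net cost — still below 1 — so contributing 0 remains dominant for every player.
At the Nash equilibrium no one contributes; group total payoff = 5 × 22 = 110.

110.00 tokens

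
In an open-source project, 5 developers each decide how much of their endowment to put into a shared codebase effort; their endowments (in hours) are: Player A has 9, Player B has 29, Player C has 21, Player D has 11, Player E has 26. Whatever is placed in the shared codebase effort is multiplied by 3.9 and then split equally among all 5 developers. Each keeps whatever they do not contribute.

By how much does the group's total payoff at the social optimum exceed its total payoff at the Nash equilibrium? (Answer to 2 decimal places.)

The private return per contributed unit is 3.9/5 = 0.7800 < 1 for every player regardless of endowment, so the Nash equilibrium is zero contribution and the group total is Σ E_j = 9 + 29 + 21 + 11 + 26 = 96.
Each contributed unit returns 3.900 to the group, so the social optimum is full contribution by everyone: group total = 3.900 × 96 = 374.40.
Efficiency loss = (3.900 − 1) × 96 = 278.40.

278.40 hours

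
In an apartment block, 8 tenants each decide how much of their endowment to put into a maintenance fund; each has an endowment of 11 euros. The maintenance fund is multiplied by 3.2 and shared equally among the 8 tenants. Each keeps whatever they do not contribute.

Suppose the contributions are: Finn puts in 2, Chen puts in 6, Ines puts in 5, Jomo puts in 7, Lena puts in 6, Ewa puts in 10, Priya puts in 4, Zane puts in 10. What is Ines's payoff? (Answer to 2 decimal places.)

Total contributed: 2 + 6 + 5 + 7 + 6 + 10 + 4 + 10 = 50.
Each receives 3.2 × 50 / 8 = 20.00 from the maintenance fund.
Ines keeps 11 − 5 = 6, so Ines's payoff is 6 + 20.00 = 26.00.

26.00 euros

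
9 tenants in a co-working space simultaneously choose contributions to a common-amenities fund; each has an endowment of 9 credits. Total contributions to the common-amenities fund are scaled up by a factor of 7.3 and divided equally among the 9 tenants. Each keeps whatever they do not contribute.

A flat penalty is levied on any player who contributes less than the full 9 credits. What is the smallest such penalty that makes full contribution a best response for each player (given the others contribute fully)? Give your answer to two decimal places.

1.70 credits

Given the others contribute fully, the best deviation is to contribute 0 (any partial contribution still incurs the fine and gives up units whose private return 0.8111 is below 1).
Deviating from 9 to 0 saves 9 credits but forfeits the deviator's share of the drop in the common-amenities fund: 7.3/9 × 9 = 7.30.
So the deviation gain is 9 − 7.30 = 1.70, and the fine must be at least 1.70 credits to wipe it out.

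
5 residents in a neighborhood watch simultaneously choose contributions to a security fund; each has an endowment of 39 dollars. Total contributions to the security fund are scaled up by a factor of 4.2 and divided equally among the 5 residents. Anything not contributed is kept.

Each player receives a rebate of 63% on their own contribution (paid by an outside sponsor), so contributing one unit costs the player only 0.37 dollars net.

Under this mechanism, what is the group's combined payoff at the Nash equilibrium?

Under the mechanism each unit contributed yields (4.2/5) / 0.37 = 2.2703 back to its contributor per unit of net cost, which exceeds 1, making full contribution the dominant choice for everyone.
So the Nash equilibrium is full contribution by all 5; the group earns 5 × (39 × 0.63 + 4.2 × 39) = 941.85.

941.85 dollars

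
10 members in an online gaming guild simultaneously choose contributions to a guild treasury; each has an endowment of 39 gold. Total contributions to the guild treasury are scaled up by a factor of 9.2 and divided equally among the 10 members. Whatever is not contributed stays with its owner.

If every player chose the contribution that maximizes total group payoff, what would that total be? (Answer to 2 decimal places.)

Each contributed unit returns 9.200 to the group as a whole (0.9200 to each of 10 players), which exceeds 1, so the social optimum is full contribution: group total = 9.200 × 390 = 3588.00.

3588.00 gold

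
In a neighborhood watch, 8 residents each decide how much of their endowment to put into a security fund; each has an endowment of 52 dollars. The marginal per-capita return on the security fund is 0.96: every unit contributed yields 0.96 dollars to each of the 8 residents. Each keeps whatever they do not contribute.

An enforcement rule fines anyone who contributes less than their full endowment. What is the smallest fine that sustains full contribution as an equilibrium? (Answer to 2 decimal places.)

2.08 dollars

Given the others contribute fully, the best deviation is to contribute 0 (any partial contribution still incurs the fine and gives up units whose private return 0.96 is below 1).
Deviating from 52 to 0 saves 52 dollars but forfeits the deviator's share of the drop in the security fund: 0.96 × 52 = 49.92.
So the deviation gain is 52 − 49.92 = 2.08, and the fine must be at least 2.08 dollars to wipe it out.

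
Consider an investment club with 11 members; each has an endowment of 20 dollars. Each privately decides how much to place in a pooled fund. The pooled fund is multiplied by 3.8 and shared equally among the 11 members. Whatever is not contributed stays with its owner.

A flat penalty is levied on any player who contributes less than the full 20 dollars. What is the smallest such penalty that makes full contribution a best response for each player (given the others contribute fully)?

13.09 dollars

Given the others contribute fully, the best deviation is to contribute 0 (any partial contribution still incurs the fine and gives up units whose private return 0.3455 is below 1).
Deviating from 20 to 0 saves 20 dollars but forfeits the deviator's share of the drop in the pooled fund: 3.8/11 × 20 = 6.91.
So the deviation gain is 20 − 6.91 = 13.09, and the fine must be at least 13.09 dollars to wipe it out.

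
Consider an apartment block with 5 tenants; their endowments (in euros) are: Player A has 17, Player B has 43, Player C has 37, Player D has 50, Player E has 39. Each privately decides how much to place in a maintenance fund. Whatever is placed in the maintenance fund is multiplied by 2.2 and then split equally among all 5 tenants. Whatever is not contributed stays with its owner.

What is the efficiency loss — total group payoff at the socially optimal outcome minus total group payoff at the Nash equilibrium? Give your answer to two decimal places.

The private return per contributed unit is 2.2/5 = 0.4400 < 1 for every player regardless of endowment, so the Nash equilibrium is zero contribution and the group total is Σ E_j = 17 + 43 + 37 + 50 + 39 = 186.
Each contributed unit returns 2.200 to the group, so the social optimum is full contribution by everyone: group total = 2.200 × 186 = 409.20.
Efficiency loss = (2.200 − 1) × 186 = 223.20.

223.20 euros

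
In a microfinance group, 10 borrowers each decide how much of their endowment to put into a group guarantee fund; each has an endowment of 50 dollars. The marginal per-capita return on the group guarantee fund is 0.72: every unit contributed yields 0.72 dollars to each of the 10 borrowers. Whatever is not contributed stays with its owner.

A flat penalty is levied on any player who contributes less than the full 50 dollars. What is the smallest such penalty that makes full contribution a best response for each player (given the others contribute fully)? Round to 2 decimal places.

Given the others contribute fully, the best deviation is to contribute 0 (any partial contribution still incurs the fine and gives up units whose private return 0.72 is below 1).
Deviating from 50 to 0 saves 50 dollars but forfeits the deviator's share of the drop in the group guarantee fund: 0.72 × 50 = 36.00.
So the deviation gain is 50 − 36.00 = 14.00, and the fine must be at least 14.00 dollars to wipe it out.

14.00 dollars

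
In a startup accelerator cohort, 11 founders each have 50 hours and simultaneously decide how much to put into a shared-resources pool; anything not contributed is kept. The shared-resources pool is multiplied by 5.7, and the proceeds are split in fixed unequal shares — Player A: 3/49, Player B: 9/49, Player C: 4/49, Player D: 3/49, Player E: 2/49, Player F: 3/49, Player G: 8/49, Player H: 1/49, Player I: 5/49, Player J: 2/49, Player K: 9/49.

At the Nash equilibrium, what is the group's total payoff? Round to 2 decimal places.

1020.00 hours

A player with share s gets back 5.7·s per unit contributed, so full contribution is dominant for anyone with s > 1/5.7 = 0.1754 and zero contribution is dominant for anyone below.
Player B and Player K clear that bar, contributing 50 each; the remaining 9 contribute 0. Total contributed: 100.
The shared-resources pool pays out 5.7 × 100 = 570.00 in total (split across the unequal shares, but the aggregate is all that matters for the group sum).
The 9 free-riders keep 50 each, adding 450. Group total = 450 + 570.00 = 1020.00.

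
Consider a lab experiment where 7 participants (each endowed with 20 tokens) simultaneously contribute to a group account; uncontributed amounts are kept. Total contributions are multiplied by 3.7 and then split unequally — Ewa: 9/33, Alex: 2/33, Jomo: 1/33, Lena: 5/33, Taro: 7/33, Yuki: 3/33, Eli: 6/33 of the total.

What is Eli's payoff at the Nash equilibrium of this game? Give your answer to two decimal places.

Each unit j contributes comes back to j as 3.7 × (j's share), so j prefers to contribute only if that share exceeds 1/3.7 = 0.2703; otherwise keeping the unit dominates.
Only Ewa (9/33) clears that bar, contributing 20; the remaining 6 contribute 0. Total contributed: 20.
Eli keeps 20 and receives 3.7 × 20 × 6/33 = 13.45 from the group account, for a payoff of 33.45.

33.45 tokens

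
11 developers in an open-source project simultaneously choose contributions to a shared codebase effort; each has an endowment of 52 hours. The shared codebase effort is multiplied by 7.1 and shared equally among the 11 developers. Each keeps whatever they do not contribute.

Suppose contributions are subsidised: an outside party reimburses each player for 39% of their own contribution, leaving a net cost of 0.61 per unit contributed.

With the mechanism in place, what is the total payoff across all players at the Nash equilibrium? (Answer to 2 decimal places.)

The effective private return per unit is now (7.1/11) / 0.61 = 1.0581 > 1, so every player's dominant strategy flips to full contribution.
At the Nash equilibrium everyone contributes 52. Group total payoff = 11 × (52 × 0.39 + 7.1 × 52) = 4284.28.

4284.28 hours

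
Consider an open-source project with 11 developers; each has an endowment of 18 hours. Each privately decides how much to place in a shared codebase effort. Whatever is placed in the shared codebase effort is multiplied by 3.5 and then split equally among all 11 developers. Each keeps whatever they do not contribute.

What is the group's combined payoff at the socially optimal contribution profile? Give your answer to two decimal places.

Each contributed unit returns 3.500 to the group as a whole (0.3182 to each of 11 players), which exceeds 1, so the social optimum is full contribution: group total = 3.500 × 198 = 693.00.

693.00 hours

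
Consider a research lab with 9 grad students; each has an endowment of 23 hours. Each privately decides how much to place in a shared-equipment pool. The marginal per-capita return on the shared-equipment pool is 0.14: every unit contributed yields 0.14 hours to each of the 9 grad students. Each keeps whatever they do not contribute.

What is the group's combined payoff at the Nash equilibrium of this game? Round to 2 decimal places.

The private return per contributed unit is 0.14 < 1, so contributing 0 is dominant for every player. At the Nash equilibrium everyone keeps their 23, and the group total is 9 × 23 = 207.

207.00 hours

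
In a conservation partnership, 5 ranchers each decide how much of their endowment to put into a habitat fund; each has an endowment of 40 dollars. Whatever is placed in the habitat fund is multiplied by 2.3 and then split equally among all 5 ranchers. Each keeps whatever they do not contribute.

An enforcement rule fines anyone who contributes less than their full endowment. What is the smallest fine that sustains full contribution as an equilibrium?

Given the others contribute fully, the best deviation is to contribute 0 (any partial contribution still incurs the fine and gives up units whose private return 0.4600 is below 1).
Deviating from 40 to 0 saves 40 dollars but forfeits the deviator's share of the drop in the habitat fund: 2.3/5 × 40 = 18.40.
So the deviation gain is 40 − 18.40 = 21.60, and the fine must be at least 21.60 dollars to wipe it out.

21.60 dollars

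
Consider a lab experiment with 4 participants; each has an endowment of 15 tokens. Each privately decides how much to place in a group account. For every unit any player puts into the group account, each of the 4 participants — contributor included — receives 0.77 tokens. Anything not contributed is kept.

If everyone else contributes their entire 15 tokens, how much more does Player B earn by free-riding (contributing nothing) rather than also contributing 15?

3.45 tokens

Switching from a contribution of 15 to 0 lets Player B keep an extra 15 tokens, but lowers the group account by 15, which costs Player B their own share of that drop: 0.77 × 15 = 11.55.
Net gain = 15 − 11.55 = 3.45. The private return per contributed unit (0.77) is below 1, so free-riding is indeed the best response regardless of what the others do.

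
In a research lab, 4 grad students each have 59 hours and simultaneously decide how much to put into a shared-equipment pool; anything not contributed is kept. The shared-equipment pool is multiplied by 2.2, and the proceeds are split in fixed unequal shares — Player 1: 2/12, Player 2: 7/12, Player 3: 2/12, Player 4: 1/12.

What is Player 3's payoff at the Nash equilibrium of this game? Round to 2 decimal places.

A player with share s gets back 2.2·s per unit contributed, so full contribution is dominant for anyone with s > 1/2.2 = 0.4545 and zero contribution is dominant for anyone below.
Player 2 alone (share 7/12) is above the threshold, contributing 59; the remaining 3 contribute 0. Total contributed: 59.
Player 3 keeps 59 and receives 2.2 × 59 × 2/12 = 21.63 from the shared-equipment pool, for a payoff of 80.63.

80.63 hours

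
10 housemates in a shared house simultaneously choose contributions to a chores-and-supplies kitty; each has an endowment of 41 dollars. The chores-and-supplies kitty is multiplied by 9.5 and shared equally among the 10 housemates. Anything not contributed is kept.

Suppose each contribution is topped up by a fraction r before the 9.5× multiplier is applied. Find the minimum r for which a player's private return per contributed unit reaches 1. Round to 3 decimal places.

0.053

With matching at rate r, one contributed unit becomes (1 + r) in the chores-and-supplies kitty and returns 9.5 × (1 + r) / 10 to the contributor.
Setting this equal to 1: 1 + r = 10/9.5 = 1.0526.
So the minimum matching rate is r = 1.0526 − 1 = 0.053.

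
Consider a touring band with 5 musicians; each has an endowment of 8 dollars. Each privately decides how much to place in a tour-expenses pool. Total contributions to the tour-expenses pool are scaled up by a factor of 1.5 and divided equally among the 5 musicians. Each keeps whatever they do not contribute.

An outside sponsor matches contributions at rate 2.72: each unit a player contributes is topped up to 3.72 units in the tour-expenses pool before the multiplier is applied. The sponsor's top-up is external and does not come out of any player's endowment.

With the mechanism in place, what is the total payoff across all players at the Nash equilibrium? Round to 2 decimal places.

223.20 dollars

With the mechanism, a contributed unit returns 1.5 × 3.72 / 5 = 1.1160 per unit of net cost to the contributor — now above 1 — so contributing fully is weakly dominant for every player.
So the Nash equilibrium is full contribution by all 5; the group earns 1.5 × 3.72 × 40 = 223.20.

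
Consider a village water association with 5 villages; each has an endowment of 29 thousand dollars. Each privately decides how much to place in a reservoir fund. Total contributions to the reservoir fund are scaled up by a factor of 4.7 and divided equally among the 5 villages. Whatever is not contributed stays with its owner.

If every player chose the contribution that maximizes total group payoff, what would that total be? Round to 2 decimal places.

Each contributed unit returns 4.700 to the group as a whole (0.9400 to each of 5 players), which exceeds 1, so the social optimum is full contribution: group total = 4.700 × 145 = 681.50.

681.50 thousand dollars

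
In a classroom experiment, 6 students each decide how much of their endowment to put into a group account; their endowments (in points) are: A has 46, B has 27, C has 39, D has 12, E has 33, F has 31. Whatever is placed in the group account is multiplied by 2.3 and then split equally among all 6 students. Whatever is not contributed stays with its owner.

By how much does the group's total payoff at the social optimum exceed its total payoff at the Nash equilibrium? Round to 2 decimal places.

The private return per contributed unit is 2.3/6 = 0.3833 < 1 for every player regardless of endowment, so the Nash equilibrium is zero contribution and the group total is Σ E_j = 46 + 27 + 39 + 12 + 33 + 31 = 188.
Each contributed unit returns 2.300 to the group, so the social optimum is full contribution by everyone: group total = 2.300 × 188 = 432.40.
Efficiency loss = (2.300 − 1) × 188 = 244.40.

244.40 points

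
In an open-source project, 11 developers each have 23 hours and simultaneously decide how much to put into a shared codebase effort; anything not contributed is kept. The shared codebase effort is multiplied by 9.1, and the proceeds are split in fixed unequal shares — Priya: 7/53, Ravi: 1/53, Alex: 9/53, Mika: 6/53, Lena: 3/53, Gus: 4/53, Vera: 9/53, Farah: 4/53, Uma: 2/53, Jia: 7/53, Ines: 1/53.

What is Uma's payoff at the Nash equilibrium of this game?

For player j, contributing a unit is worthwhile iff 9.1 × (j's share) ≥ 1, i.e. iff j's share is at least 0.1099.
Priya, Alex, Mika, Vera and Jia are above the threshold, contributing 23 each; the remaining 6 contribute 0. Total contributed: 115.
Uma keeps 23 and receives 9.1 × 115 × 2/53 = 39.49 from the shared codebase effort, for a payoff of 62.49.

62.49 hours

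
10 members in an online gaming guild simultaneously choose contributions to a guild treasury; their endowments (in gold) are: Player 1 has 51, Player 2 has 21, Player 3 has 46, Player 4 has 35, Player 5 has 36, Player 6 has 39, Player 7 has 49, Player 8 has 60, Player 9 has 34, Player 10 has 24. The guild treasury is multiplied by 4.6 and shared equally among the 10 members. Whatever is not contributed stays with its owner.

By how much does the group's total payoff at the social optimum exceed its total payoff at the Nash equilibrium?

1422.00 gold

The private return per contributed unit is 4.6/10 = 0.4600 < 1 for every player regardless of endowment, so the Nash equilibrium is zero contribution and the group total is Σ E_j = 51 + 21 + 46 + 35 + 36 + 39 + 49 + 60 + 34 + 24 = 395.
Each contributed unit returns 4.600 to the group, so the social optimum is full contribution by everyone: group total = 4.600 × 395 = 1817.00.
Efficiency loss = (4.600 − 1) × 395 = 1422.00.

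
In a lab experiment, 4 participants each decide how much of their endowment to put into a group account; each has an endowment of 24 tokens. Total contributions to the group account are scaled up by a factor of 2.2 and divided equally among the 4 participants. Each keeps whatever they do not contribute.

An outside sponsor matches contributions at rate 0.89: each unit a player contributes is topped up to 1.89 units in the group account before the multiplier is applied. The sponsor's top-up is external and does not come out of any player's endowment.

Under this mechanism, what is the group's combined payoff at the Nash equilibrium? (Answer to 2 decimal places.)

Under the mechanism each unit contributed yields 2.2 × 1.89 / 4 = 1.0395 back to its contributor per unit of net cost, which exceeds 1, making full contribution the dominant choice for everyone.
At the Nash equilibrium everyone contributes 24. Group total payoff = 2.2 × 1.89 × 96 = 399.17.

399.17 tokens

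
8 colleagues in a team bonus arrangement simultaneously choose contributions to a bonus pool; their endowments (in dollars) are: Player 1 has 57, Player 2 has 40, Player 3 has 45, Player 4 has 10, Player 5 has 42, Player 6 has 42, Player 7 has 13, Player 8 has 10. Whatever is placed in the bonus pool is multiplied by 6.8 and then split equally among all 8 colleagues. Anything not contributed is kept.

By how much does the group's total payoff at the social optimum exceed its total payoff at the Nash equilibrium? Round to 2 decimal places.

The private return per contributed unit is 6.8/8 = 0.8500 < 1 for every player regardless of endowment, so the Nash equilibrium is zero contribution and the group total is Σ E_j = 57 + 40 + 45 + 10 + 42 + 42 + 13 + 10 = 259.
Each contributed unit returns 6.800 to the group, so the social optimum is full contribution by everyone: group total = 6.800 × 259 = 1761.20.
Efficiency loss = (6.800 − 1) × 259 = 1502.20.

1502.20 dollars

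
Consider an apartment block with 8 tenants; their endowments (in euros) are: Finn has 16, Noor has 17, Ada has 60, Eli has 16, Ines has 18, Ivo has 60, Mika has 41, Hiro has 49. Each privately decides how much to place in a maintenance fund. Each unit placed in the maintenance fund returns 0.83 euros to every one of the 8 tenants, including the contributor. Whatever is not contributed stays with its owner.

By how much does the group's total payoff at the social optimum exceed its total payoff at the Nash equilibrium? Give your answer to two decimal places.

1562.28 euros

The private return per contributed unit is 0.83 < 1 for everyone, so the Nash equilibrium is zero contribution and the group total is Σ E_j = 16 + 17 + 60 + 16 + 18 + 60 + 41 + 49 = 277.
Each contributed unit returns 6.640 to the group, so the social optimum is full contribution by everyone: group total = 6.640 × 277 = 1839.28.
Efficiency loss = (6.640 − 1) × 277 = 1562.28.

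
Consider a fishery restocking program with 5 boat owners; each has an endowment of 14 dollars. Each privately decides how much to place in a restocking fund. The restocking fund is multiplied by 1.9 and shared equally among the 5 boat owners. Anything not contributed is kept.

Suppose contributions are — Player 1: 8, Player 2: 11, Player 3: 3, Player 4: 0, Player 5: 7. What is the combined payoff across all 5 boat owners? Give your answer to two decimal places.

Total contributed: 8 + 11 + 3 + 0 + 7 = 29; total kept: 5 × 14 − 29 = 41.
The restocking fund pays out 1.9 × 29 = 55.10 in aggregate.
Group total = 41 + 55.10 = 96.10.

96.10 dollars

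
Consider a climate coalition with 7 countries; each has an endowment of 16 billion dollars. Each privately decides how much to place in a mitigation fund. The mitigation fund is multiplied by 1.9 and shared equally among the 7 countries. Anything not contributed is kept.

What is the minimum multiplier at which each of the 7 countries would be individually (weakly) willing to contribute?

7

A contributed unit returns (multiplier)/7 to its contributor.
This reaches 1 exactly when the multiplier is 7.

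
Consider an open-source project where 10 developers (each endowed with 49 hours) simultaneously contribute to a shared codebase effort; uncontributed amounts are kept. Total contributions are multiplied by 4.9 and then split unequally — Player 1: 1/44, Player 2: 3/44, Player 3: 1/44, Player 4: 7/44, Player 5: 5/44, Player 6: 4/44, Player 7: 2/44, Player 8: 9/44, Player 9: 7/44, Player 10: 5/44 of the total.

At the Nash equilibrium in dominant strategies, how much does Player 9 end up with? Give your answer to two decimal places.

87.20 hours

For player j, contributing a unit is worthwhile iff 4.9 × (j's share) ≥ 1, i.e. iff j's share is at least 0.2041.
Only Player 8 (9/44) clears that bar, contributing 49; the remaining 9 contribute 0. Total contributed: 49.
Player 9 keeps 49 and receives 4.9 × 49 × 7/44 = 38.20 from the shared codebase effort, for a payoff of 87.20.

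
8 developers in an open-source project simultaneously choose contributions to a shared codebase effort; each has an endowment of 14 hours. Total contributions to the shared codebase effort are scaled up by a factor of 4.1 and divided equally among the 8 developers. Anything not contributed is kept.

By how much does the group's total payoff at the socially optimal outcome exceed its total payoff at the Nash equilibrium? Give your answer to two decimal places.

Each contributed unit returns 4.1/8 = 0.5125 to its contributor — below 1 — so contributing 0 is dominant for every player. At the Nash equilibrium everyone keeps their 14, and the group total is 8 × 14 = 112.
Each contributed unit returns 4.100 to the group as a whole (0.5125 to each of 8 players), which exceeds 1, so the social optimum is full contribution: group total = 4.100 × 112 = 459.20.
Efficiency loss = 459.20 − 112 = 347.20.

347.20 hours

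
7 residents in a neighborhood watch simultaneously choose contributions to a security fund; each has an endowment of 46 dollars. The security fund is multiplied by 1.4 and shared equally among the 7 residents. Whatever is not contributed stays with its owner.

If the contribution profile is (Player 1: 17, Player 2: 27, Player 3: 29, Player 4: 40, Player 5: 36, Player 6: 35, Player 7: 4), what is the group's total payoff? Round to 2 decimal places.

397.20 dollars

Total contributed: 17 + 27 + 29 + 40 + 36 + 35 + 4 = 188; total kept: 7 × 46 − 188 = 134.
The security fund pays out 1.4 × 188 = 263.20 in aggregate.
Group total = 134 + 263.20 = 397.20.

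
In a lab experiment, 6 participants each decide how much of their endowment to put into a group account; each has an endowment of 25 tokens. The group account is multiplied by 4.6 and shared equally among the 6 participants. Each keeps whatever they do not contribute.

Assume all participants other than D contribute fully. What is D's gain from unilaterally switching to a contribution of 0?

5.83 tokens

Switching from a contribution of 25 to 0 lets D keep an extra 25 tokens, but lowers the group account by 25, which costs D their own share of that drop: 4.6/6 × 25 = 19.17.
Net gain = 25 − 19.17 = 5.83. The private return per contributed unit (0.7667) is below 1, so free-riding is indeed the best response regardless of what the others do.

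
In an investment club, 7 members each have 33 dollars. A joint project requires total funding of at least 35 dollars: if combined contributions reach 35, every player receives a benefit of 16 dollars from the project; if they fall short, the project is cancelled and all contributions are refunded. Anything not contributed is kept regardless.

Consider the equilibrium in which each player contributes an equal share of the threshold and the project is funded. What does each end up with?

Equal share of the threshold: 35/7 = 5.
At this profile no one gains by cutting their contribution: any cut drops the total below 35, the project is cancelled, contributions are refunded, and the deviator ends with 33, which is less than 33 − 5 + 16 = 44. Contributing more than 5 just wastes the excess. So contributing exactly 5 is a best response.
Each player's payoff: 33 − 5 + 16 = 44.

44 dollars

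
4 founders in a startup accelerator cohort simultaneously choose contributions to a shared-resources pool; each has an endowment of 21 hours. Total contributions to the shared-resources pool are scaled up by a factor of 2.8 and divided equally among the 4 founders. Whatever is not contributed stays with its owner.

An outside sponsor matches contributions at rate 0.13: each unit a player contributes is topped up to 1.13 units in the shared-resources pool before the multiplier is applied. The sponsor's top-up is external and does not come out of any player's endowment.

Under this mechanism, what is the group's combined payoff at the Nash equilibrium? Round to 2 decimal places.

With the mechanism, a contributed unit returns 2.8 × 1.13 / 4 = 0.7910 per unit of net cost — still below 1 — so contributing 0 remains dominant for every player.
At the Nash equilibrium no one contributes; group total payoff = 4 × 21 = 84.

84.00 hours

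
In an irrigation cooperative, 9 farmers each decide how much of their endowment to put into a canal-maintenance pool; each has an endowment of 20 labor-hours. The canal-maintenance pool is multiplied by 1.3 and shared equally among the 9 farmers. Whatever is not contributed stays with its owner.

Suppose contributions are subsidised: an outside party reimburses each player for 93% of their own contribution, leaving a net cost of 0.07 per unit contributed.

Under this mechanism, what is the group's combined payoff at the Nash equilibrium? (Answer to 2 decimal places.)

Under the mechanism each unit contributed yields (1.3/9) / 0.07 = 2.0635 back to its contributor per unit of net cost, which exceeds 1, making full contribution the dominant choice for everyone.
So the Nash equilibrium is full contribution by all 9; the group earns 9 × (20 × 0.93 + 1.3 × 20) = 401.40.

401.40 labor-hours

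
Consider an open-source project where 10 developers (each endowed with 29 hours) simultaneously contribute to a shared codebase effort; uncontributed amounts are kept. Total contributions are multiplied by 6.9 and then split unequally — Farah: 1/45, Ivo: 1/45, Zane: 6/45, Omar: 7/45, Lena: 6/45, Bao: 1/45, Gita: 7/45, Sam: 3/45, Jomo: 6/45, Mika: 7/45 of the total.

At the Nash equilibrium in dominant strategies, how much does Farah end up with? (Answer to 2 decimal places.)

42.34 hours

Player j's private return per contributed unit is 6.9 × (j's share). Contributing is weakly dominant for j when that share is at least 1/6.9 = 0.1449, and contributing 0 is dominant otherwise.
Omar, Gita and Mika are above the threshold, contributing 29 each; the remaining 7 contribute 0. Total contributed: 87.
Farah keeps 29 and receives 6.9 × 87 × 1/45 = 13.34 from the shared codebase effort, for a payoff of 42.34.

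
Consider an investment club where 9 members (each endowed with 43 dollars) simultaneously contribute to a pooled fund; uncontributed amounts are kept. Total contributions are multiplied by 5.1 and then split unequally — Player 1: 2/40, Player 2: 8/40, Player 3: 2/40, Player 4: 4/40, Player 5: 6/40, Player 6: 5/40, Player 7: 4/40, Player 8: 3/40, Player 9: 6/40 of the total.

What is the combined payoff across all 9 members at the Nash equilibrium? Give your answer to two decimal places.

563.30 dollars

Player j's private return per contributed unit is 5.1 × (j's share). Contributing is weakly dominant for j when that share is at least 1/5.1 = 0.1961, and contributing 0 is dominant otherwise.
Only Player 2 (8/40) clears that bar, contributing 43; the remaining 8 contribute 0. Total contributed: 43.
The pooled fund pays out 5.1 × 43 = 219.30 in total (split across the unequal shares, but the aggregate is all that matters for the group sum).
The 8 free-riders keep 43 each, adding 344. Group total = 344 + 219.30 = 563.30.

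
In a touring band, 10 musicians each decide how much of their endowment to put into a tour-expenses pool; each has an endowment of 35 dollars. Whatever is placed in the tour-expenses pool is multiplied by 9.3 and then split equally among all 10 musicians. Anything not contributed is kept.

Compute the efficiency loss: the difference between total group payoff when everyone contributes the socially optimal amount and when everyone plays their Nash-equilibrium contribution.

Each contributed unit returns 9.3/10 = 0.9300 to its contributor — below 1 — so contributing 0 is dominant for every player. At the Nash equilibrium everyone keeps their 35, and the group total is 10 × 35 = 350.
Each contributed unit returns 9.300 to the group as a whole (0.9300 to each of 10 players), which exceeds 1, so the social optimum is full contribution: group total = 9.300 × 350 = 3255.00.
Efficiency loss = 3255.00 − 350 = 2905.00.

2905.00 dollars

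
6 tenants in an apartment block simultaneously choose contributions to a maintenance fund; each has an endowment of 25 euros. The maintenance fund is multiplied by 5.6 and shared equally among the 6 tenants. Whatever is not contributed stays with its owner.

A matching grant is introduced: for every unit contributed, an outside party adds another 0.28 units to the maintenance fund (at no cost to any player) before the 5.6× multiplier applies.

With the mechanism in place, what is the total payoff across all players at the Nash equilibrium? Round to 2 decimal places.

1075.20 euros

With the mechanism, a contributed unit returns 5.6 × 1.28 / 6 = 1.1947 per unit of net cost to the contributor — now above 1 — so contributing fully is weakly dominant for every player.
So the Nash equilibrium is full contribution by all 6; the group earns 5.6 × 1.28 × 150 = 1075.20.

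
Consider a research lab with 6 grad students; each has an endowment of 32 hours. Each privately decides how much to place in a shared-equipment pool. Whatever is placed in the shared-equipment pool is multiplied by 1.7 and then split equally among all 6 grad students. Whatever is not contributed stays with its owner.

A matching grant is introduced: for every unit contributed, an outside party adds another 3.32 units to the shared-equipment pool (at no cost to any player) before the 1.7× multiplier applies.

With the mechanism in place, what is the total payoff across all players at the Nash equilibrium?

1410.05 hours

The effective private return per unit is now 1.7 × 4.32 / 6 = 1.2240 > 1, so every player's dominant strategy flips to full contribution.
At the Nash equilibrium everyone contributes 32. Group total payoff = 1.7 × 4.32 × 192 = 1410.05.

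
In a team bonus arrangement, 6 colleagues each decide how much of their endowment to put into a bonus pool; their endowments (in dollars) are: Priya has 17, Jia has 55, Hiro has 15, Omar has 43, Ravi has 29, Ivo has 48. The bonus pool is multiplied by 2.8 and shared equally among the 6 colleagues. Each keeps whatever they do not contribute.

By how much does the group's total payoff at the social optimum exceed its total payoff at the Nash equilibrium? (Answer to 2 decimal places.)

The private return per contributed unit is 2.8/6 = 0.4667 < 1 for every player regardless of endowment, so the Nash equilibrium is zero contribution and the group total is Σ E_j = 17 + 55 + 15 + 43 + 29 + 48 = 207.
Each contributed unit returns 2.800 to the group, so the social optimum is full contribution by everyone: group total = 2.800 × 207 = 579.60.
Efficiency loss = (2.800 − 1) × 207 = 372.60.

372.60 dollars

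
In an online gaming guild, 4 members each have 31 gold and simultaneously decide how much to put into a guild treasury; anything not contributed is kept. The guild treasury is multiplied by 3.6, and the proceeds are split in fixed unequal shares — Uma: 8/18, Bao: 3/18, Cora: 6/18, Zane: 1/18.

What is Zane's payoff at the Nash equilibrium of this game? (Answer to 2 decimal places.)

A player with share s gets back 3.6·s per unit contributed, so full contribution is dominant for anyone with s > 1/3.6 = 0.2778 and zero contribution is dominant for anyone below.
The shares above 0.2778 belong to Uma and Cora, contributing 31 each; the remaining 2 contribute 0. Total contributed: 62.
Zane keeps 31 and receives 3.6 × 62 × 1/18 = 12.40 from the guild treasury, for a payoff of 43.40.

43.40 gold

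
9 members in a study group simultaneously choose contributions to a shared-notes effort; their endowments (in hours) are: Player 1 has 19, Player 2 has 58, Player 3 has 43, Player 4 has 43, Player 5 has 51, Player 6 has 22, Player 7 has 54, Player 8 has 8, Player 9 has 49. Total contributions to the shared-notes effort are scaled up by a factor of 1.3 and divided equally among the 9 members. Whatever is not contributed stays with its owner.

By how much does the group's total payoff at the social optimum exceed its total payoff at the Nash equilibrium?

The private return per contributed unit is 1.3/9 = 0.1444 < 1 for every player regardless of endowment, so the Nash equilibrium is zero contribution and the group total is Σ E_j = 19 + 58 + 43 + 43 + 51 + 22 + 54 + 8 + 49 = 347.
Each contributed unit returns 1.300 to the group, so the social optimum is full contribution by everyone: group total = 1.300 × 347 = 451.10.
Efficiency loss = (1.300 − 1) × 347 = 104.10.

104.10 hours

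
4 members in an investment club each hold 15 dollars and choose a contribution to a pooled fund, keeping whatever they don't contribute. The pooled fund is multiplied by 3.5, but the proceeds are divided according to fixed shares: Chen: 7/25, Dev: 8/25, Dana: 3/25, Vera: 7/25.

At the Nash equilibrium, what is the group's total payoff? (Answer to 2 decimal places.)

97.50 dollars

Each unit j contributes comes back to j as 3.5 × (j's share), so j prefers to contribute only if that share exceeds 1/3.5 = 0.2857; otherwise keeping the unit dominates.
The only share above 0.2857 is Dev's 8/25, contributing 15; the remaining 3 contribute 0. Total contributed: 15.
The pooled fund pays out 3.5 × 15 = 52.50 in total (split across the unequal shares, but the aggregate is all that matters for the group sum).
The 3 free-riders keep 15 each, adding 45. Group total = 45 + 52.50 = 97.50.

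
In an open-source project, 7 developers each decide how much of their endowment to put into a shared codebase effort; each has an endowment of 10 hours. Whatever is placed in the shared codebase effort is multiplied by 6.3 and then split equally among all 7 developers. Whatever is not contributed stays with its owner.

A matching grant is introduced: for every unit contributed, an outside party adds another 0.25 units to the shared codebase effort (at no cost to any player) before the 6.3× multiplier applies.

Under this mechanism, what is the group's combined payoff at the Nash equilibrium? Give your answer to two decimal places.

551.25 hours

With the mechanism, a contributed unit returns 6.3 × 1.25 / 7 = 1.1250 per unit of net cost to the contributor — now above 1 — so contributing fully is weakly dominant for every player.
At the Nash equilibrium everyone contributes 10. Group total payoff = 6.3 × 1.25 × 70 = 551.25.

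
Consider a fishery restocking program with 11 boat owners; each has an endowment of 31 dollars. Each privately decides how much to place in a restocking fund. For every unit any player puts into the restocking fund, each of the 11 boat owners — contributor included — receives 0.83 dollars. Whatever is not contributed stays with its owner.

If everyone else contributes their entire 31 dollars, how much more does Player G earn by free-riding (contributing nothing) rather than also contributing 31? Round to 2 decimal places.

5.27 dollars

Switching from a contribution of 31 to 0 lets Player G keep an extra 31 dollars, but lowers the restocking fund by 31, which costs Player G their own share of that drop: 0.83 × 31 = 25.73.
Net gain = 31 − 25.73 = 5.27. The private return per contributed unit (0.83) is below 1, so free-riding is indeed the best response regardless of what the others do.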